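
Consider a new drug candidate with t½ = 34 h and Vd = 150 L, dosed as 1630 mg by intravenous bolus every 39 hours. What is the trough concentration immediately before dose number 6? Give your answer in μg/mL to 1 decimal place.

8.8 μg/mL

f = (1/2)^(τ/t½) = (1/2)^(39/34) ≈ 0.4515.
C₀ = D/Vd = 1630/150 ≈ 10.867 μg/mL.
Before the 6th dose, 5 doses have been given. Superposition: Cmin = C₀·(f + f² + … + f^5).
≈ 10.867 × (0.4515 + 0.2039 + 0.0920 + 0.0416 + 0.0188) ≈ 10.867 × 0.8078 ≈ 8.778 μg/mL.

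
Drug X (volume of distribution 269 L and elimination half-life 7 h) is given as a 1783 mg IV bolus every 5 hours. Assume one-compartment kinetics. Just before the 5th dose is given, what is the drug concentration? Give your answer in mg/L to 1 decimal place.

f = (1/2)^(τ/t½) = (1/2)^(5/7) ≈ 0.6095.
C₀ = D/Vd = 1783/269 ≈ 6.628 mg/L.
Before the 5th dose, 4 doses have been given. Superposition: Cmin = C₀·(f + f² + … + f^4).
≈ 6.628 × (0.6095 + 0.3715 + 0.2264 + 0.1380) ≈ 6.628 × 1.3454 ≈ 8.917 mg/L.

8.9 mg/L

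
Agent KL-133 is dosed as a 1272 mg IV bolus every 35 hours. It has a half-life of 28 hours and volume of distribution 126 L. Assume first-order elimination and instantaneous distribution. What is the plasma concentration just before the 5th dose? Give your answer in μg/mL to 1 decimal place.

7.1 μg/mL

f = (1/2)^(τ/t½) = (1/2)^(35/28) ≈ 0.4204.
C₀ = D/Vd = 1272/126 ≈ 10.095 μg/mL.
Before the 5th dose, 4 doses have been given. Superposition: Cmin = C₀·(f + f² + … + f^4).
≈ 10.095 × (0.4204 + 0.1767 + 0.0743 + 0.0312) ≈ 10.095 × 0.7026 ≈ 7.093 μg/mL.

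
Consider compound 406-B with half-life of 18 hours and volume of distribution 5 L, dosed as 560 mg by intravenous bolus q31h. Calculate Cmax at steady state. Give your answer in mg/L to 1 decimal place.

160.7 mg/L

k = ln2/t½ = ln2/18 ≈ 0.038508 h⁻¹; fraction remaining f = e^(−kτ) = e^(−0.038508×31) ≈ 0.3031.
Accumulation ratio R = 1/(1 − f) ≈ 1/0.6969 ≈ 1.4349.
Single-dose peak C₀ = D/Vd = 560/5 ≈ 112.000 mg/L.
Steady-state peak Cmax,ss = C₀·R ≈ 112.000 × 1.4349 ≈ 160.709 mg/L.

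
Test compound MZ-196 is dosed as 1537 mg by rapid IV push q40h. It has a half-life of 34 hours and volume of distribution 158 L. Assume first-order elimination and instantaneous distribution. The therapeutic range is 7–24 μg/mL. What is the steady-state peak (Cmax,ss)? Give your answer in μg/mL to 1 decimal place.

k = ln2/t½ = ln2/34 ≈ 0.020387 h⁻¹; fraction remaining f = e^(−kτ) = e^(−0.020387×40) ≈ 0.4424.
Accumulation ratio R = 1/(1 − f) ≈ 1/0.5576 ≈ 1.7934.
Single-dose peak C₀ = D/Vd = 1537/158 ≈ 9.728 μg/mL.
Cmax,ss = C₀/(1 − f) ≈ 9.728/0.5576 ≈ 17.446 μg/mL.
Peak 17.4 μg/mL vs MTC 24 μg/mL: below toxic threshold.

17.4 μg/mL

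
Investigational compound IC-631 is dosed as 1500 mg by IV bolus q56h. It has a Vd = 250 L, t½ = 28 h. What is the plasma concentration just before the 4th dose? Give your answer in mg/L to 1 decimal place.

2.0 mg/L

f = (1/2)^(τ/t½) = (1/2)^(56/28) ≈ 0.2500.
C₀ = D/Vd = 1500/250 ≈ 6.000 mg/L.
Before the 4th dose, 3 doses have been given. Superposition: Cmin = C₀·(f + f² + … + f^3).
≈ 6.000 × (0.2500 + 0.0625 + 0.0156) ≈ 6.000 × 0.3281 ≈ 1.969 mg/L.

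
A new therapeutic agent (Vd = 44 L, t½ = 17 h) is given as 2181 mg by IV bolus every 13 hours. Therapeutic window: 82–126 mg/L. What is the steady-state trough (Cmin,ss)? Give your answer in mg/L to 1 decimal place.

70.9 mg/L

Over one 13-h interval, 13/17 ≈ 0.76471 half-lives elapse, leaving f ≈ 0.5886 of each dose.
Single-dose peak C₀ = D/Vd = 2181/44 ≈ 49.568 mg/L.
Steady-state trough Cmin,ss = C₀·f/(1−f) ≈ 49.568 × 0.5886/0.4114 ≈ 70.918 mg/L.
Trough 70.9 mg/L vs MEC 82 mg/L: subtherapeutic.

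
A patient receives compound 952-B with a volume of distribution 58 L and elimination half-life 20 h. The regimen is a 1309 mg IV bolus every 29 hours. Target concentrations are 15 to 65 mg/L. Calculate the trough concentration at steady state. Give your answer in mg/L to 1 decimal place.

13.0 mg/L

τ/t½ = 29/20 ≈ 1.45, so fraction remaining f = (1/2)^(29/20) ≈ 0.3660.
Accumulation ratio R = 1/(1 − f) ≈ 1/0.6340 ≈ 1.5773.
Single-dose peak C₀ = D/Vd = 1309/58 ≈ 22.569 mg/L.
Steady-state peak Cmax,ss = C₀·R ≈ 22.569 × 1.5773 ≈ 35.598 mg/L.
Steady-state trough Cmin,ss = Cmax,ss·f ≈ 35.598 × 0.3660 ≈ 13.029 mg/L.
Trough 13.0 mg/L vs MEC 15 mg/L: subtherapeutic.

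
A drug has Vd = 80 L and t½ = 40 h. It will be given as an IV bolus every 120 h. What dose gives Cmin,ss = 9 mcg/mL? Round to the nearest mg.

5040 mg

τ/t½ = 120/40 ≈ 3, so f = (1/2)^(120/40) ≈ 0.125000.
Cmin,ss = (D/Vd)·f/(1−f), so D = Cmin,ss·Vd·(1−f)/f.
D = 9 × 80 × (1−f)/f ≈ 9 × 80 × 7.00000 ≈ 5040.00 mg.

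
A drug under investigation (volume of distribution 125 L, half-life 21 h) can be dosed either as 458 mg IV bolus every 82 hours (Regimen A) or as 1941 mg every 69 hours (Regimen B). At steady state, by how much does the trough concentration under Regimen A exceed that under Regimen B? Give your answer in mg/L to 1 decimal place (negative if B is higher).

Regimen A: f = (1/2)^(82/21) ≈ 0.0668; Cmin,ss = (458/125)·f/(1−f) ≈ 0.262 mg/L.
Regimen B: f = (1/2)^(69/21) ≈ 0.1025; Cmin,ss = (1941/125)·f/(1−f) ≈ 1.773 mg/L.
Difference ≈ 0.262 − 1.773 ≈ -1.511 mg/L.

-1.5 mg/L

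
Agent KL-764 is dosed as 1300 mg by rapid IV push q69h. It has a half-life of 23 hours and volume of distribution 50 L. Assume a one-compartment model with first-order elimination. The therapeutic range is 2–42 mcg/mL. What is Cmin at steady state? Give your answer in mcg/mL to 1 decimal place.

3.7 mcg/mL

The dosing interval is 3 half-lives, so f = 2^(−3) = 0.125.
At steady state, R = 1/(1 − 0.125) = 8/7.
Single-dose peak C₀ = D/Vd = 1300/50 = 26 mcg/mL.
Steady-state peak Cmax,ss = C₀·R = 26 × 8/7 ≈ 29.714 mcg/mL.
Steady-state trough Cmin,ss = Cmax,ss·f ≈ 29.714 × 0.125 ≈ 3.714 mcg/mL.
Trough 3.7 mcg/mL vs MEC 2 mcg/mL: adequate.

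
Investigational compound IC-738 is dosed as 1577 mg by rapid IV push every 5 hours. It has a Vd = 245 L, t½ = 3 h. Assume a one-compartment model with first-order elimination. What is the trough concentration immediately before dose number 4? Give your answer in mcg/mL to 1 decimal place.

f = (1/2)^(τ/t½) = (1/2)^(5/3) ≈ 0.3150.
C₀ = D/Vd = 1577/245 ≈ 6.437 mcg/mL.
Before the 4th dose, 3 doses have been given. Superposition: Cmin = C₀·(f + f² + … + f^3).
≈ 6.437 × (0.3150 + 0.0992 + 0.0313) ≈ 6.437 × 0.4455 ≈ 2.868 mcg/mL.

2.9 mcg/mL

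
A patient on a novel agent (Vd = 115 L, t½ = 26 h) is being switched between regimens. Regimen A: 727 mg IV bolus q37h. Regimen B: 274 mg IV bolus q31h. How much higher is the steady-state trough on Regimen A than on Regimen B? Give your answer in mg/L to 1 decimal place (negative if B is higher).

1.9 mg/L

Regimen A: f = (1/2)^(37/26) ≈ 0.3729; Cmin,ss = (727/115)·f/(1−f) ≈ 3.759 mg/L.
Regimen B: f = (1/2)^(31/26) ≈ 0.4376; Cmin,ss = (274/115)·f/(1−f) ≈ 1.854 mg/L.
Difference ≈ 3.759 − 1.854 ≈ 1.905 mg/L.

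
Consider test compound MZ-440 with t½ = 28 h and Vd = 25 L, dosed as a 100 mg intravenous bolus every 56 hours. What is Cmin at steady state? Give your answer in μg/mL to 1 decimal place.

1.3 μg/mL

The dosing interval is 2 half-lives, so f = 2^(−2) = 0.25.
Accumulation ratio R = 1/(1 − f) = 1/0.75 = 4/3.
Single-dose peak C₀ = D/Vd = 100/25 = 4 μg/mL.
Steady-state peak Cmax,ss = C₀·R = 4 × 4/3 ≈ 5.333 μg/mL.
Steady-state trough Cmin,ss = Cmax,ss·f ≈ 5.333 × 0.25 ≈ 1.333 μg/mL.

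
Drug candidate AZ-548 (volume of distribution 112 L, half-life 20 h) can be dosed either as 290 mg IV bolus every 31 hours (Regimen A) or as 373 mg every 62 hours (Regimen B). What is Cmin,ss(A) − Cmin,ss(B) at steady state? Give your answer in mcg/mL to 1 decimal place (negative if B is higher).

Regimen A: f = (1/2)^(31/20) ≈ 0.3415; Cmin,ss = (290/112)·f/(1−f) ≈ 1.343 mcg/mL.
Regimen B: f = (1/2)^(62/20) ≈ 0.1166; Cmin,ss = (373/112)·f/(1−f) ≈ 0.440 mcg/mL.
Difference ≈ 1.343 − 0.440 ≈ 0.903 mcg/mL.

0.9 mcg/mL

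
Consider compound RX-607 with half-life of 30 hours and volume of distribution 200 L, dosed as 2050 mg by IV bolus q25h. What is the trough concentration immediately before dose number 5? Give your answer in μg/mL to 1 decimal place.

f = (1/2)^(τ/t½) = (1/2)^(25/30) ≈ 0.5612.
C₀ = D/Vd = 2050/200 ≈ 10.250 μg/mL.
Before the 5th dose, 4 doses have been given. Superposition: Cmin = C₀·(f + f² + … + f^4).
≈ 10.250 × (0.5612 + 0.3149 + 0.1767 + 0.0992) ≈ 10.250 × 1.1520 ≈ 11.808 μg/mL.

11.8 μg/mL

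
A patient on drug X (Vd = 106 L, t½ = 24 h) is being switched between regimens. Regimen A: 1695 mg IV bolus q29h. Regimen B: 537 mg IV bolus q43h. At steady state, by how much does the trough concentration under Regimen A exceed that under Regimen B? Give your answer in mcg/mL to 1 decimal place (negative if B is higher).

10.1 mcg/mL

Regimen A: f = (1/2)^(29/24) ≈ 0.4328; Cmin,ss = (1695/106)·f/(1−f) ≈ 12.202 mcg/mL.
Regimen B: f = (1/2)^(43/24) ≈ 0.2888; Cmin,ss = (537/106)·f/(1−f) ≈ 2.057 mcg/mL.
Difference ≈ 12.202 − 2.057 ≈ 10.145 mcg/mL.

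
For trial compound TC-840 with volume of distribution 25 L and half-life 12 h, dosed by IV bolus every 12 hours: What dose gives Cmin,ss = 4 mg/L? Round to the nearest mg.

100 mg

τ/t½ = 12/12 ≈ 1, so f = (1/2)^(12/12) ≈ 0.500000.
Cmin,ss = (D/Vd)·f/(1−f), so D = Cmin,ss·Vd·(1−f)/f.
D = 4 × 25 × (1−f)/f ≈ 4 × 25 × 1.00000 ≈ 100.00 mg.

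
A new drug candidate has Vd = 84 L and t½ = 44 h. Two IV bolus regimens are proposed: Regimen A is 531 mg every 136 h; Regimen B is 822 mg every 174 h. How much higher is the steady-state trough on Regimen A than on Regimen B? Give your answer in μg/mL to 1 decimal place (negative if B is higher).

0.2 μg/mL

Regimen A: f = (1/2)^(136/44) ≈ 0.1174; Cmin,ss = (531/84)·f/(1−f) ≈ 0.841 μg/mL.
Regimen B: f = (1/2)^(174/44) ≈ 0.0645; Cmin,ss = (822/84)·f/(1−f) ≈ 0.675 μg/mL.
Difference ≈ 0.841 − 0.675 ≈ 0.166 μg/mL.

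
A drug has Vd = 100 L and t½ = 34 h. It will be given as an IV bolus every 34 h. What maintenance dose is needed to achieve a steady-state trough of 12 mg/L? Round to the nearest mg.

1200 mg

τ/t½ = 34/34 ≈ 1, so f = (1/2)^(34/34) ≈ 0.500000.
Cmin,ss = (D/Vd)·f/(1−f), so D = Cmin,ss·Vd·(1−f)/f.
D = 12 × 100 × (1−f)/f ≈ 12 × 100 × 1.00000 ≈ 1200.00 mg.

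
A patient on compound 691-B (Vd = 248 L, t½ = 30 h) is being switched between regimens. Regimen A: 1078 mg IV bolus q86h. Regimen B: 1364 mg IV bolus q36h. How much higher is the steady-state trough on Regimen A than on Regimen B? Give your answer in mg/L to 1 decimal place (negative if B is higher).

Regimen A: f = (1/2)^(86/30) ≈ 0.1371; Cmin,ss = (1078/248)·f/(1−f) ≈ 0.691 mg/L.
Regimen B: f = (1/2)^(36/30) ≈ 0.4353; Cmin,ss = (1364/248)·f/(1−f) ≈ 4.240 mg/L.
Difference ≈ 0.691 − 4.240 ≈ -3.549 mg/L.

-3.5 mg/L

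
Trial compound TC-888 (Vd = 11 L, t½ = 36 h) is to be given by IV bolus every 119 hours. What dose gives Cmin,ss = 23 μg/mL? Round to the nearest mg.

τ/t½ = 119/36 ≈ 3.3056, so f = (1/2)^(119/36) ≈ 0.101141.
Cmin,ss = (D/Vd)·f/(1−f), so D = Cmin,ss·Vd·(1−f)/f.
D = 23 × 11 × (1−f)/f ≈ 23 × 11 × 8.88719 ≈ 2248.46 mg.

2248 mg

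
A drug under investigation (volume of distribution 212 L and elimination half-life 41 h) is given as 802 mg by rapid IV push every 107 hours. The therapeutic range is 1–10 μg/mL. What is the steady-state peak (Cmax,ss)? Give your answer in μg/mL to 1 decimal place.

4.5 μg/mL

k = ln2/t½ = ln2/41 ≈ 0.016906 h⁻¹; fraction remaining f = e^(−kτ) = e^(−0.016906×107) ≈ 0.1638.
Accumulation ratio R = 1/(1 − f) ≈ 1/0.8362 ≈ 1.1959.
Each bolus raises the concentration by D/Vd = 802/212 ≈ 3.783 μg/mL.
Cmax,ss = C₀/(1 − f) ≈ 3.783/0.8362 ≈ 4.524 μg/mL.
Peak 4.5 μg/mL vs MTC 10 μg/mL: below toxic threshold.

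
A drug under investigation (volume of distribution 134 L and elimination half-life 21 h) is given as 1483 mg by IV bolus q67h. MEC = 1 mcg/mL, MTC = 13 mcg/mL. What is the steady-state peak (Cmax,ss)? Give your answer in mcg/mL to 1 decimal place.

Over one 67-h interval, 67/21 ≈ 3.1905 half-lives elapse, leaving f ≈ 0.1095 of each dose.
Accumulation ratio R = 1/(1 − f) ≈ 1/0.8905 ≈ 1.1230.
Each bolus raises the concentration by D/Vd = 1483/134 ≈ 11.067 mcg/mL.
Steady-state peak Cmax,ss = C₀·R ≈ 11.067 × 1.1230 ≈ 12.428 mcg/mL.
Peak 12.4 mcg/mL vs MTC 13 mcg/mL: below toxic threshold.

12.4 mcg/mL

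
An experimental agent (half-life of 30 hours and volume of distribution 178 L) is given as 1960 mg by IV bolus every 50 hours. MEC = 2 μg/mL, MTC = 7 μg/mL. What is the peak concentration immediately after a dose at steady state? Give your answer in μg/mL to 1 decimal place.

τ/t½ = 50/30 ≈ 1.6667, so fraction remaining f = (1/2)^(50/30) ≈ 0.3150.
Accumulation ratio R = 1/(1 − f) ≈ 1/0.6850 ≈ 1.4599.
Single-dose peak C₀ = D/Vd = 1960/178 ≈ 11.011 μg/mL.
Cmax,ss = C₀/(1 − f) ≈ 11.011/0.6850 ≈ 16.074 μg/mL.
Peak 16.1 μg/mL vs MTC 7 μg/mL: exceeds toxic threshold.

16.1 μg/mL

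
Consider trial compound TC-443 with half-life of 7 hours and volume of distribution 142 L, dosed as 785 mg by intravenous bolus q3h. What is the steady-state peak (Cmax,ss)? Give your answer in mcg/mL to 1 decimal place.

21.5 mcg/mL

τ/t½ = 3/7 ≈ 0.42857, so fraction remaining f = (1/2)^(3/7) ≈ 0.7430.
At steady state, accumulation factor R = 1/(1 − e^(−kτ)) ≈ 3.8911.
Single-dose peak C₀ = D/Vd = 785/142 ≈ 5.528 mcg/mL.
Steady-state peak Cmax,ss = C₀·R ≈ 5.528 × 3.8911 ≈ 21.510 mcg/mL.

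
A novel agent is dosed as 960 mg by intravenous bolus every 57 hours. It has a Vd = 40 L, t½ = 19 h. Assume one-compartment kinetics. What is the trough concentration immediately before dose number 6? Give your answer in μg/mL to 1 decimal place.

3.4 μg/mL

f = (1/2)^(τ/t½) = (1/2)^(57/19) ≈ 0.1250.
C₀ = D/Vd = 960/40 ≈ 24.000 μg/mL.
Before the 6th dose, 5 doses have been given. Superposition: Cmin = C₀·(f + f² + … + f^5).
≈ 24.000 × (0.1250 + 0.0156 + 0.0020 + 0.0002 + 0.0000) ≈ 24.000 × 0.1428 ≈ 3.427 μg/mL.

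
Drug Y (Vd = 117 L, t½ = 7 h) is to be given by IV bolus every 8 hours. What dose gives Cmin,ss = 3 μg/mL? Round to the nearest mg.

τ/t½ = 8/7 ≈ 1.1429, so f = (1/2)^(8/7) ≈ 0.452862.
Cmin,ss = (D/Vd)·f/(1−f), so D = Cmin,ss·Vd·(1−f)/f.
D = 3 × 117 × (1−f)/f ≈ 3 × 117 × 1.20818 ≈ 424.07 mg.

424 mg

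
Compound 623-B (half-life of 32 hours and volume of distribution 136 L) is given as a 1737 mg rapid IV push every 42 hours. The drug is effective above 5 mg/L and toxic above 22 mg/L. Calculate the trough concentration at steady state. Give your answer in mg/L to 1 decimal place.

8.6 mg/L

Over one 42-h interval, 42/32 ≈ 1.3125 half-lives elapse, leaving f ≈ 0.4026 of each dose.
At steady state, accumulation factor R = 1/(1 − e^(−kτ)) ≈ 1.6739.
Single-dose peak C₀ = D/Vd = 1737/136 ≈ 12.772 mg/L.
Steady-state peak Cmax,ss = C₀·R ≈ 12.772 × 1.6739 ≈ 21.379 mg/L.
Steady-state trough Cmin,ss = Cmax,ss·f ≈ 21.379 × 0.4026 ≈ 8.607 mg/L.
Trough 8.6 mg/L vs MEC 5 mg/L: adequate.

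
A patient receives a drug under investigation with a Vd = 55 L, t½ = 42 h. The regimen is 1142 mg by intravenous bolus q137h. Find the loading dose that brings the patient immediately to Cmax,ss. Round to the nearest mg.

f = (1/2)^(137/42) ≈ 0.104248; accumulation ratio R = 1/(1−f) ≈ 1.11638.
Loading dose to hit Cmax,ss on first dose: D_load = D_maint·R ≈ 1142 × 1.11638 ≈ 1274.91 mg.

1275 mg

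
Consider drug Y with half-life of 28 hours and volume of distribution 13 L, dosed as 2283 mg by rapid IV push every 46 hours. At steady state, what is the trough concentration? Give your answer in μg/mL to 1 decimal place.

k = ln2/t½ = ln2/28 ≈ 0.024755 h⁻¹; fraction remaining f = e^(−kτ) = e^(−0.024755×46) ≈ 0.3202.
At steady state, accumulation factor R = 1/(1 − e^(−kτ)) ≈ 1.4710.
Single-dose peak C₀ = D/Vd = 2283/13 ≈ 175.615 μg/mL.
Steady-state peak Cmax,ss = C₀·R ≈ 175.615 × 1.4710 ≈ 258.330 μg/mL.
Steady-state trough Cmin,ss = Cmax,ss·f ≈ 258.330 × 0.3202 ≈ 82.717 μg/mL.

82.7 μg/mL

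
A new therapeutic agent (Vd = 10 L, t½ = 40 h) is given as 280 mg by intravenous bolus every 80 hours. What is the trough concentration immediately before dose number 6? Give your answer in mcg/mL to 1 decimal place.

9.3 mcg/mL

f = (1/2)^(τ/t½) = (1/2)^(80/40) ≈ 0.2500.
C₀ = D/Vd = 280/10 ≈ 28.000 mcg/mL.
Before the 6th dose, 5 doses have been given. Superposition: Cmin = C₀·(f + f² + … + f^5).
≈ 28.000 × (0.2500 + 0.0625 + 0.0156 + 0.0039 + 0.0010) ≈ 28.000 × 0.3330 ≈ 9.324 mcg/mL.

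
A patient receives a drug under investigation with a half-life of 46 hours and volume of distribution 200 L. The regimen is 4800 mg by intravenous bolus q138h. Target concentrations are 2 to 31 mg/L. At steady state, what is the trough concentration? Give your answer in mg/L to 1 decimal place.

3.4 mg/L

The dosing interval is 3 half-lives, so f = 2^(−3) = 0.125.
At steady state, R = 1/(1 − 0.125) = 8/7.
Single-dose peak C₀ = D/Vd = 4800/200 = 24 mg/L.
Steady-state peak Cmax,ss = C₀·R = 24 × 8/7 ≈ 27.429 mg/L.
Steady-state trough Cmin,ss = Cmax,ss·f ≈ 27.429 × 0.125 ≈ 3.429 mg/L.
Trough 3.4 mg/L vs MEC 2 mg/L: adequate.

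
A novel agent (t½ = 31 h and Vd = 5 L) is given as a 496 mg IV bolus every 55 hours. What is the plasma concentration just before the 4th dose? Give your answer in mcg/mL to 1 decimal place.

40.0 mcg/mL

f = (1/2)^(τ/t½) = (1/2)^(55/31) ≈ 0.2924.
C₀ = D/Vd = 496/5 ≈ 99.200 mcg/mL.
Before the 4th dose, 3 doses have been given. Superposition: Cmin = C₀·(f + f² + … + f^3).
≈ 99.200 × (0.2924 + 0.0855 + 0.0250) ≈ 99.200 × 0.4029 ≈ 39.968 mcg/mL.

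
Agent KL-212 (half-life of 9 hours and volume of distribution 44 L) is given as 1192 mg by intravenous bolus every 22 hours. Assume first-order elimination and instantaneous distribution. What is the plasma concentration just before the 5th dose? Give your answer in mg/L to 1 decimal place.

f = (1/2)^(τ/t½) = (1/2)^(22/9) ≈ 0.1837.
C₀ = D/Vd = 1192/44 ≈ 27.091 mg/L.
Before the 5th dose, 4 doses have been given. Superposition: Cmin = C₀·(f + f² + … + f^4).
≈ 27.091 × (0.1837 + 0.0337 + 0.0062 + 0.0011) ≈ 27.091 × 0.2247 ≈ 6.087 mg/L.

6.1 mg/L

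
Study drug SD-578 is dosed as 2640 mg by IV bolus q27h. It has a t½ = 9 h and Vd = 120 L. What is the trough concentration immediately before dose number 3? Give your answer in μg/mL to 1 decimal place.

f = (1/2)^(τ/t½) = (1/2)^(27/9) ≈ 0.1250.
C₀ = D/Vd = 2640/120 ≈ 22.000 μg/mL.
Before the 3rd dose, 2 doses have been given. Superposition: Cmin = C₀·(f + f²).
≈ 22.000 × (0.1250 + 0.0156) ≈ 22.000 × 0.1406 ≈ 3.093 μg/mL.

3.1 μg/mL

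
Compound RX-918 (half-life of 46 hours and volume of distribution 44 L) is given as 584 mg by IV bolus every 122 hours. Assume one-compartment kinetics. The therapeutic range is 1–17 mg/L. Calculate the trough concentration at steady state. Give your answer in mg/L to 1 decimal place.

τ/t½ = 122/46 ≈ 2.6522, so fraction remaining f = (1/2)^(122/46) ≈ 0.1591.
Accumulation ratio R = 1/(1 − f) ≈ 1/0.8409 ≈ 1.1892.
Single-dose peak C₀ = D/Vd = 584/44 ≈ 13.273 mg/L.
Cmax,ss = C₀/(1 − f) ≈ 13.273/0.8409 ≈ 15.784 mg/L.
Steady-state trough Cmin,ss = Cmax,ss·f ≈ 15.784 × 0.1591 ≈ 2.511 mg/L.
Trough 2.5 mg/L vs MEC 1 mg/L: adequate.

2.5 mg/L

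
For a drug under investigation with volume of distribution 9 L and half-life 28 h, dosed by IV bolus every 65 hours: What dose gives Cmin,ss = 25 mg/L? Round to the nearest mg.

900 mg

τ/t½ = 65/28 ≈ 2.3214, so f = (1/2)^(65/28) ≈ 0.200069.
Cmin,ss = (D/Vd)·f/(1−f), so D = Cmin,ss·Vd·(1−f)/f.
D = 25 × 9 × (1−f)/f ≈ 25 × 9 × 3.99828 ≈ 899.61 mg.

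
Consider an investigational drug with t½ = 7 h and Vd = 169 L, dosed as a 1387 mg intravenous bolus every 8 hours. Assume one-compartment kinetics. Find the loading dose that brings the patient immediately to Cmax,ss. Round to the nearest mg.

2535 mg

f = (1/2)^(8/7) ≈ 0.452862; accumulation ratio R = 1/(1−f) ≈ 1.82769.
Loading dose to hit Cmax,ss on first dose: D_load = D_maint·R ≈ 1387 × 1.82769 ≈ 2535.01 mg.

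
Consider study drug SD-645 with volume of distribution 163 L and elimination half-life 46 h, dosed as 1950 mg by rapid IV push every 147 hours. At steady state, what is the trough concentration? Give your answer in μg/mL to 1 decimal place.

Over one 147-h interval, 147/46 ≈ 3.1957 half-lives elapse, leaving f ≈ 0.1091 of each dose.
Single-dose peak C₀ = D/Vd = 1950/163 ≈ 11.963 μg/mL.
Steady-state trough Cmin,ss = C₀·f/(1−f) ≈ 11.963 × 0.1091/0.8909 ≈ 1.465 μg/mL.

1.5 μg/mL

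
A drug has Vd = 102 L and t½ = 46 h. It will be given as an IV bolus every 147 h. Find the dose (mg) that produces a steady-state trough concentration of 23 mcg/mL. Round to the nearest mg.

τ/t½ = 147/46 ≈ 3.1957, so f = (1/2)^(147/46) ≈ 0.109147.
Cmin,ss = (D/Vd)·f/(1−f), so D = Cmin,ss·Vd·(1−f)/f.
D = 23 × 102 × (1−f)/f ≈ 23 × 102 × 8.16196 ≈ 19147.96 mg.

19148 mg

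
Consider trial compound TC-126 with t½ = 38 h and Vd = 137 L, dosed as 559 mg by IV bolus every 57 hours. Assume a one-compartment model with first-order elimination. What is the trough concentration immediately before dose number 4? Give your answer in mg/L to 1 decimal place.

2.1 mg/L

f = (1/2)^(τ/t½) = (1/2)^(57/38) ≈ 0.3536.
C₀ = D/Vd = 559/137 ≈ 4.080 mg/L.
Before the 4th dose, 3 doses have been given. Superposition: Cmin = C₀·(f + f² + … + f^3).
≈ 4.080 × (0.3536 + 0.1250 + 0.0442) ≈ 4.080 × 0.5228 ≈ 2.133 mg/L.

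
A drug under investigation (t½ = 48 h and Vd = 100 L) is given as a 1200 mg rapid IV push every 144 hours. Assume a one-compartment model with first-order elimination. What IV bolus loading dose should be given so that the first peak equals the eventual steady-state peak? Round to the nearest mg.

f = (1/2)^(144/48) ≈ 0.125000; accumulation ratio R = 1/(1−f) ≈ 1.14286.
Loading dose to hit Cmax,ss on first dose: D_load = D_maint·R ≈ 1200 × 1.14286 ≈ 1371.43 mg.

1371 mg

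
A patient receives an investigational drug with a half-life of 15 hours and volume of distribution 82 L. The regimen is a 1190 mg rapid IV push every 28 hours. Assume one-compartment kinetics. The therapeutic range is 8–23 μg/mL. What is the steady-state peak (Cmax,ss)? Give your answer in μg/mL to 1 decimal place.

τ/t½ = 28/15 ≈ 1.8667, so fraction remaining f = (1/2)^(28/15) ≈ 0.2742.
Accumulation ratio R = 1/(1 − f) ≈ 1/0.7258 ≈ 1.3778.
Each bolus raises the concentration by D/Vd = 1190/82 ≈ 14.512 μg/mL.
Steady-state peak Cmax,ss = C₀·R ≈ 14.512 × 1.3778 ≈ 19.995 μg/mL.
Peak 20.0 μg/mL vs MTC 23 μg/mL: below toxic threshold.

20.0 μg/mL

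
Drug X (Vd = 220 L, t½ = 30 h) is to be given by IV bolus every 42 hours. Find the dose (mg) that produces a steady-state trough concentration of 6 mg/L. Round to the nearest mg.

2164 mg

τ/t½ = 42/30 ≈ 1.4, so f = (1/2)^(42/30) ≈ 0.378929.
Cmin,ss = (D/Vd)·f/(1−f), so D = Cmin,ss·Vd·(1−f)/f.
D = 6 × 220 × (1−f)/f ≈ 6 × 220 × 1.63902 ≈ 2163.51 mg.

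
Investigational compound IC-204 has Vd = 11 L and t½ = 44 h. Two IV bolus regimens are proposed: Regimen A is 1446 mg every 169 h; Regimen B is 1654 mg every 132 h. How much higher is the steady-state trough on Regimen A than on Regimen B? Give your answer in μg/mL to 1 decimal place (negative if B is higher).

Regimen A: f = (1/2)^(169/44) ≈ 0.0698; Cmin,ss = (1446/11)·f/(1−f) ≈ 9.864 μg/mL.
Regimen B: f = (1/2)^(132/44) ≈ 0.1250; Cmin,ss = (1654/11)·f/(1−f) ≈ 21.481 μg/mL.
Difference ≈ 9.864 − 21.481 ≈ -11.617 μg/mL.

-11.6 μg/mL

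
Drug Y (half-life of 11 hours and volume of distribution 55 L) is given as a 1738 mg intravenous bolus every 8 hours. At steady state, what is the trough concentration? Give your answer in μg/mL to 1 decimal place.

48.2 μg/mL

Over one 8-h interval, 8/11 ≈ 0.72727 half-lives elapse, leaving f ≈ 0.6040 of each dose.
At steady state, accumulation factor R = 1/(1 − e^(−kτ)) ≈ 2.5253.
Single-dose peak C₀ = D/Vd = 1738/55 ≈ 31.600 μg/mL.
Steady-state peak Cmax,ss = C₀·R ≈ 31.600 × 2.5253 ≈ 79.799 μg/mL.
Steady-state trough Cmin,ss = Cmax,ss·f ≈ 79.799 × 0.6040 ≈ 48.199 μg/mL.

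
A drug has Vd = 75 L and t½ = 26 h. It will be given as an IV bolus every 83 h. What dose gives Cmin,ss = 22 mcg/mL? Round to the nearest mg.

τ/t½ = 83/26 ≈ 3.1923, so f = (1/2)^(83/26) ≈ 0.109401.
Cmin,ss = (D/Vd)·f/(1−f), so D = Cmin,ss·Vd·(1−f)/f.
D = 22 × 75 × (1−f)/f ≈ 22 × 75 × 8.14068 ≈ 13432.12 mg.

13432 mg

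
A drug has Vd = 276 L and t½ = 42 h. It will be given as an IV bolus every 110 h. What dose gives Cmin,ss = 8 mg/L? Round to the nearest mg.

11357 mg

τ/t½ = 110/42 ≈ 2.619, so f = (1/2)^(110/42) ≈ 0.162775.
Cmin,ss = (D/Vd)·f/(1−f), so D = Cmin,ss·Vd·(1−f)/f.
D = 8 × 276 × (1−f)/f ≈ 8 × 276 × 5.14345 ≈ 11356.74 mg.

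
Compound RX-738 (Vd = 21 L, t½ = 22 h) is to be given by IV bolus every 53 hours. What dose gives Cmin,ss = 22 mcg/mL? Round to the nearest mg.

τ/t½ = 53/22 ≈ 2.4091, so f = (1/2)^(53/22) ≈ 0.188274.
Cmin,ss = (D/Vd)·f/(1−f), so D = Cmin,ss·Vd·(1−f)/f.
D = 22 × 21 × (1−f)/f ≈ 22 × 21 × 4.31141 ≈ 1991.87 mg.

1992 mg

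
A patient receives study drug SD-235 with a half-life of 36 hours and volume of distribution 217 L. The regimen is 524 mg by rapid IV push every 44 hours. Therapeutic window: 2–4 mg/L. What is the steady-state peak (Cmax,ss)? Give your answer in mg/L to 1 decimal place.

k = ln2/t½ = ln2/36 ≈ 0.019254 h⁻¹; fraction remaining f = e^(−kτ) = e^(−0.019254×44) ≈ 0.4286.
Accumulation ratio R = 1/(1 − f) ≈ 1/0.5714 ≈ 1.7501.
Single-dose peak C₀ = D/Vd = 524/217 ≈ 2.415 mg/L.
Cmax,ss = C₀/(1 − f) ≈ 2.415/0.5714 ≈ 4.226 mg/L.
Peak 4.2 mg/L vs MTC 4 mg/L: exceeds toxic threshold.

4.2 mg/L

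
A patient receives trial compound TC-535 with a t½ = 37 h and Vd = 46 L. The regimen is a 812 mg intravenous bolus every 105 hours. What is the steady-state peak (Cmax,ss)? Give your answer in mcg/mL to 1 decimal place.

20.5 mcg/mL

k = ln2/t½ = ln2/37 ≈ 0.018734 h⁻¹; fraction remaining f = e^(−kτ) = e^(−0.018734×105) ≈ 0.1399.
At steady state, accumulation factor R = 1/(1 − e^(−kτ)) ≈ 1.1627.
Each bolus raises the concentration by D/Vd = 812/46 ≈ 17.652 mcg/mL.
Steady-state peak Cmax,ss = C₀·R ≈ 17.652 × 1.1627 ≈ 20.524 mcg/mL.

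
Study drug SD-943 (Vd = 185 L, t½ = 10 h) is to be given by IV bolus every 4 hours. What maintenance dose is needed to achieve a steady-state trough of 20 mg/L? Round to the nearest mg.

τ/t½ = 4/10 ≈ 0.4, so f = (1/2)^(4/10) ≈ 0.757858.
Cmin,ss = (D/Vd)·f/(1−f), so D = Cmin,ss·Vd·(1−f)/f.
D = 20 × 185 × (1−f)/f ≈ 20 × 185 × 0.31951 ≈ 1182.19 mg.

1182 mg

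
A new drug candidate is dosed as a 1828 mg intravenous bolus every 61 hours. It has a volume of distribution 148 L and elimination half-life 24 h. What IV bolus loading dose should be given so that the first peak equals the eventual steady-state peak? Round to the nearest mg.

2207 mg

f = (1/2)^(61/24) ≈ 0.171744; accumulation ratio R = 1/(1−f) ≈ 1.20736.
Loading dose to hit Cmax,ss on first dose: D_load = D_maint·R ≈ 1828 × 1.20736 ≈ 2207.05 mg.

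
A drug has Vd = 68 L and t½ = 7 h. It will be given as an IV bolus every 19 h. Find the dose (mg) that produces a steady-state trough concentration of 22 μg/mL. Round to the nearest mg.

τ/t½ = 19/7 ≈ 2.7143, so f = (1/2)^(19/7) ≈ 0.152377.
Cmin,ss = (D/Vd)·f/(1−f), so D = Cmin,ss·Vd·(1−f)/f.
D = 22 × 68 × (1−f)/f ≈ 22 × 68 × 5.56267 ≈ 8321.75 mg.

8322 mg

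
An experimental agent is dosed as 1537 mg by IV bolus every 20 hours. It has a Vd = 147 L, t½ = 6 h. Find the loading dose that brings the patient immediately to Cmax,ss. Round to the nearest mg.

1706 mg

f = (1/2)^(20/6) ≈ 0.099213; accumulation ratio R = 1/(1−f) ≈ 1.11014.
Loading dose to hit Cmax,ss on first dose: D_load = D_maint·R ≈ 1537 × 1.11014 ≈ 1706.29 mg.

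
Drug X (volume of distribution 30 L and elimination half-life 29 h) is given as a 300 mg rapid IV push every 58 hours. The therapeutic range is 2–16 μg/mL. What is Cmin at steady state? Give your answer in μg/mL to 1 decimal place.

3.3 μg/mL

The dosing interval is 2 half-lives, so f = 2^(−2) = 0.25.
Accumulation ratio R = 1/(1 − f) = 1/0.75 = 4/3.
Single-dose peak C₀ = D/Vd = 300/30 = 10 μg/mL.
Steady-state peak Cmax,ss = C₀·R = 10 × 4/3 ≈ 13.333 μg/mL.
Steady-state trough Cmin,ss = Cmax,ss·f ≈ 13.333 × 0.25 ≈ 3.333 μg/mL.
Trough 3.3 μg/mL vs MEC 2 μg/mL: adequate.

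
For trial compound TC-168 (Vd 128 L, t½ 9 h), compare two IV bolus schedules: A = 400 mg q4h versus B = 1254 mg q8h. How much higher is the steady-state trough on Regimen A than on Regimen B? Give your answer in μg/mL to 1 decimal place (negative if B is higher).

Regimen A: f = (1/2)^(4/9) ≈ 0.7349; Cmin,ss = (400/128)·f/(1−f) ≈ 8.663 μg/mL.
Regimen B: f = (1/2)^(8/9) ≈ 0.5400; Cmin,ss = (1254/128)·f/(1−f) ≈ 11.501 μg/mL.
Difference ≈ 8.663 − 11.501 ≈ -2.838 μg/mL.

-2.8 μg/mL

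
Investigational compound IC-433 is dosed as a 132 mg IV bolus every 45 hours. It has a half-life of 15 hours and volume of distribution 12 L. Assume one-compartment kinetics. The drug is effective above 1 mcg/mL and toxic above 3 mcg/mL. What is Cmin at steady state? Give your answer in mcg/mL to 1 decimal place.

τ = 45 h = 3 half-lives, so f = (1/2)^3 = 0.125.
At steady state, R = 1/(1 − 0.125) = 8/7.
Single-dose peak C₀ = D/Vd = 132/12 = 11 mcg/mL.
Steady-state peak Cmax,ss = C₀·R = 11 × 8/7 ≈ 12.571 mcg/mL.
Steady-state trough Cmin,ss = Cmax,ss·f ≈ 12.571 × 0.125 ≈ 1.571 mcg/mL.
Trough 1.6 mcg/mL vs MEC 1 mcg/mL: adequate.

1.6 mcg/mL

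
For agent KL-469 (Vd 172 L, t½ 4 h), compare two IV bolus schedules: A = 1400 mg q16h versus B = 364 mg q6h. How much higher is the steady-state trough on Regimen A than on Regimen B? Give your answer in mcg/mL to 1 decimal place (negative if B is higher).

Regimen A: f = (1/2)^(16/4) ≈ 0.0625; Cmin,ss = (1400/172)·f/(1−f) ≈ 0.543 mcg/mL.
Regimen B: f = (1/2)^(6/4) ≈ 0.3536; Cmin,ss = (364/172)·f/(1−f) ≈ 1.158 mcg/mL.
Difference ≈ 0.543 − 1.158 ≈ -0.615 mcg/mL.

-0.6 mcg/mL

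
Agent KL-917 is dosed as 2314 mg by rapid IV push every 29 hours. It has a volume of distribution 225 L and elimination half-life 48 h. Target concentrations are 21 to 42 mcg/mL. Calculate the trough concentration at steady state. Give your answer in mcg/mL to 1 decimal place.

19.8 mcg/mL

τ/t½ = 29/48 ≈ 0.60417, so fraction remaining f = (1/2)^(29/48) ≈ 0.6579.
At steady state, accumulation factor R = 1/(1 − e^(−kτ)) ≈ 2.9231.
Each bolus raises the concentration by D/Vd = 2314/225 ≈ 10.284 mcg/mL.
Steady-state peak Cmax,ss = C₀·R ≈ 10.284 × 2.9231 ≈ 30.061 mcg/mL.
One interval later, Cmin,ss = Cmax,ss·e^(−kτ) ≈ 30.061 × 0.6579 ≈ 19.777 mcg/mL.
Trough 19.8 mcg/mL vs MEC 21 mcg/mL: subtherapeutic.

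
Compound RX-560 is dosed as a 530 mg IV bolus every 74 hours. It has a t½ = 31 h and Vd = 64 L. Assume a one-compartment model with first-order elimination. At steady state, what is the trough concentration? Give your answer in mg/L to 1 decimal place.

2.0 mg/L

Over one 74-h interval, 74/31 ≈ 2.3871 half-lives elapse, leaving f ≈ 0.1912 of each dose.
Single-dose peak C₀ = D/Vd = 530/64 ≈ 8.281 mg/L.
Steady-state trough Cmin,ss = C₀·f/(1−f) ≈ 8.281 × 0.1912/0.8088 ≈ 1.958 mg/L.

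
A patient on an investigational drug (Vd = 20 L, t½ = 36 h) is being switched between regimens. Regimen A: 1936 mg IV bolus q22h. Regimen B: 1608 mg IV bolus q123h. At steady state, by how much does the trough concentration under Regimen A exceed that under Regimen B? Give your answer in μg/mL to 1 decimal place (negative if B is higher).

175.2 μg/mL

Regimen A: f = (1/2)^(22/36) ≈ 0.6547; Cmin,ss = (1936/20)·f/(1−f) ≈ 183.536 μg/mL.
Regimen B: f = (1/2)^(123/36) ≈ 0.0936; Cmin,ss = (1608/20)·f/(1−f) ≈ 8.303 μg/mL.
Difference ≈ 183.536 − 8.303 ≈ 175.233 μg/mL.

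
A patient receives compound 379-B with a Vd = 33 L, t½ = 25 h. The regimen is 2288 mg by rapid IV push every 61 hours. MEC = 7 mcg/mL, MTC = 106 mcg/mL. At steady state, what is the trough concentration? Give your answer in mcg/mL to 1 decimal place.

k = ln2/t½ = ln2/25 ≈ 0.027726 h⁻¹; fraction remaining f = e^(−kτ) = e^(−0.027726×61) ≈ 0.1843.
Accumulation ratio R = 1/(1 − f) ≈ 1/0.8157 ≈ 1.2259.
Single-dose peak C₀ = D/Vd = 2288/33 ≈ 69.333 mcg/mL.
Cmax,ss = C₀/(1 − f) ≈ 69.333/0.8157 ≈ 84.998 mcg/mL.
One interval later, Cmin,ss = Cmax,ss·e^(−kτ) ≈ 84.998 × 0.1843 ≈ 15.665 mcg/mL.
Trough 15.7 mcg/mL vs MEC 7 mcg/mL: adequate.

15.7 mcg/mL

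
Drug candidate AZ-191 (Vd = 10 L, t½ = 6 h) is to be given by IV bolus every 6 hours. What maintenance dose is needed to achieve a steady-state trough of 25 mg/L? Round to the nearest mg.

τ/t½ = 6/6 ≈ 1, so f = (1/2)^(6/6) ≈ 0.500000.
Cmin,ss = (D/Vd)·f/(1−f), so D = Cmin,ss·Vd·(1−f)/f.
D = 25 × 10 × (1−f)/f ≈ 25 × 10 × 1.00000 ≈ 250.00 mg.

250 mg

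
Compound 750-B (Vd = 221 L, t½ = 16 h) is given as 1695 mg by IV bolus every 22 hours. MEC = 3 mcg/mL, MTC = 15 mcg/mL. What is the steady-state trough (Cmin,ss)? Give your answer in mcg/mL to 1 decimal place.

4.8 mcg/mL

k = ln2/t½ = ln2/16 ≈ 0.043322 h⁻¹; fraction remaining f = e^(−kτ) = e^(−0.043322×22) ≈ 0.3856.
Accumulation ratio R = 1/(1 − f) ≈ 1/0.6144 ≈ 1.6276.
Each bolus raises the concentration by D/Vd = 1695/221 ≈ 7.670 mcg/mL.
Steady-state peak Cmax,ss = C₀·R ≈ 7.670 × 1.6276 ≈ 12.484 mcg/mL.
Steady-state trough Cmin,ss = Cmax,ss·f ≈ 12.484 × 0.3856 ≈ 4.814 mcg/mL.
Trough 4.8 mcg/mL vs MEC 3 mcg/mL: adequate.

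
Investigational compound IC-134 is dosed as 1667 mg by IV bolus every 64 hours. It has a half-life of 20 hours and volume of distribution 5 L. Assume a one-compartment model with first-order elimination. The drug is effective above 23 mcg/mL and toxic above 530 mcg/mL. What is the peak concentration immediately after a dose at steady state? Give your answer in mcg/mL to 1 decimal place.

τ/t½ = 64/20 ≈ 3.2, so fraction remaining f = (1/2)^(64/20) ≈ 0.1088.
Accumulation ratio R = 1/(1 − f) ≈ 1/0.8912 ≈ 1.1221.
Single-dose peak C₀ = D/Vd = 1667/5 ≈ 333.400 mcg/mL.
Cmax,ss = C₀/(1 − f) ≈ 333.400/0.8912 ≈ 374.102 mcg/mL.
Peak 374.1 mcg/mL vs MTC 530 mcg/mL: below toxic threshold.

374.1 mcg/mL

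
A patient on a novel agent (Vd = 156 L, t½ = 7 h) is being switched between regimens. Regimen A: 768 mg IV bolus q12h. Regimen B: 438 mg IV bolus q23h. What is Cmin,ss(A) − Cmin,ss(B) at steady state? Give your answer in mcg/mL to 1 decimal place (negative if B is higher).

Regimen A: f = (1/2)^(12/7) ≈ 0.3048; Cmin,ss = (768/156)·f/(1−f) ≈ 2.158 mcg/mL.
Regimen B: f = (1/2)^(23/7) ≈ 0.1025; Cmin,ss = (438/156)·f/(1−f) ≈ 0.321 mcg/mL.
Difference ≈ 2.158 − 0.321 ≈ 1.837 mcg/mL.

1.8 mcg/mL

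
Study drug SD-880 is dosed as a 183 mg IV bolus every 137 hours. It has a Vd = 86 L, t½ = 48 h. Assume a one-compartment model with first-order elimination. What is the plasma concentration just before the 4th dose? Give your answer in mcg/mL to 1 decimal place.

0.3 mcg/mL

f = (1/2)^(τ/t½) = (1/2)^(137/48) ≈ 0.1383.
C₀ = D/Vd = 183/86 ≈ 2.128 mcg/mL.
Before the 4th dose, 3 doses have been given. Superposition: Cmin = C₀·(f + f² + … + f^3).
≈ 2.128 × (0.1383 + 0.0191 + 0.0026) ≈ 2.128 × 0.1600 ≈ 0.340 mcg/mL.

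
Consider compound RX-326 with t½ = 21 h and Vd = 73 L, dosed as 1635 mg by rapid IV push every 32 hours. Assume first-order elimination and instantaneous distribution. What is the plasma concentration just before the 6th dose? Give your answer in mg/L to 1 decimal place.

11.9 mg/L

f = (1/2)^(τ/t½) = (1/2)^(32/21) ≈ 0.3478.
C₀ = D/Vd = 1635/73 ≈ 22.397 mg/L.
Before the 6th dose, 5 doses have been given. Superposition: Cmin = C₀·(f + f² + … + f^5).
≈ 22.397 × (0.3478 + 0.1210 + 0.0421 + 0.0146 + 0.0051) ≈ 22.397 × 0.5306 ≈ 11.884 mg/L.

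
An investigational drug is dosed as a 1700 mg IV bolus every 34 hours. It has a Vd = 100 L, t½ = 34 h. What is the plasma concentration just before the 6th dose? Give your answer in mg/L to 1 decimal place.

f = (1/2)^(τ/t½) = (1/2)^(34/34) ≈ 0.5000.
C₀ = D/Vd = 1700/100 ≈ 17.000 mg/L.
Before the 6th dose, 5 doses have been given. Superposition: Cmin = C₀·(f + f² + … + f^5).
≈ 17.000 × (0.5000 + 0.2500 + 0.1250 + 0.0625 + 0.0313) ≈ 17.000 × 0.9688 ≈ 16.470 mg/L.

16.5 mg/L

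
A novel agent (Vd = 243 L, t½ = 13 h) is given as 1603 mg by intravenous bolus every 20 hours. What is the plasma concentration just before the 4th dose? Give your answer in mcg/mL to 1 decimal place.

3.3 mcg/mL

f = (1/2)^(τ/t½) = (1/2)^(20/13) ≈ 0.3443.
C₀ = D/Vd = 1603/243 ≈ 6.597 mcg/mL.
Before the 4th dose, 3 doses have been given. Superposition: Cmin = C₀·(f + f² + … + f^3).
≈ 6.597 × (0.3443 + 0.1185 + 0.0408) ≈ 6.597 × 0.5036 ≈ 3.322 mcg/mL.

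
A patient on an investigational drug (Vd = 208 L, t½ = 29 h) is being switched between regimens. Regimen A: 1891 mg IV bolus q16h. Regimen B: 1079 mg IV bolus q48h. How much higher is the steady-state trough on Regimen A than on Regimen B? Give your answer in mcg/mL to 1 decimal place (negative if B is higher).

Regimen A: f = (1/2)^(16/29) ≈ 0.6822; Cmin,ss = (1891/208)·f/(1−f) ≈ 19.516 mcg/mL.
Regimen B: f = (1/2)^(48/29) ≈ 0.3175; Cmin,ss = (1079/208)·f/(1−f) ≈ 2.413 mcg/mL.
Difference ≈ 19.516 − 2.413 ≈ 17.103 mcg/mL.

17.1 mcg/mL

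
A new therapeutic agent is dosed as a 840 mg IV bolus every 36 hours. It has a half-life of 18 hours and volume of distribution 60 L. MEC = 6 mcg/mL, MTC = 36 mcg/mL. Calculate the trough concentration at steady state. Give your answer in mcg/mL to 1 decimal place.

4.7 mcg/mL

The dosing interval is 2 half-lives, so f = 2^(−2) = 0.25.
Accumulation ratio R = 1/(1 − f) = 1/0.75 = 4/3.
Single-dose peak C₀ = D/Vd = 840/60 = 14 mcg/mL.
Steady-state peak Cmax,ss = C₀·R = 14 × 4/3 ≈ 18.667 mcg/mL.
Steady-state trough Cmin,ss = Cmax,ss·f ≈ 18.667 × 0.25 ≈ 4.667 mcg/mL.
Trough 4.7 mcg/mL vs MEC 6 mcg/mL: subtherapeutic.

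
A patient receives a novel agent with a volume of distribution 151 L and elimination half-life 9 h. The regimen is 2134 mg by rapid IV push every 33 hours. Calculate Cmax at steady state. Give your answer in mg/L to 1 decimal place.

τ/t½ = 33/9 ≈ 3.6667, so fraction remaining f = (1/2)^(33/9) ≈ 0.0787.
At steady state, accumulation factor R = 1/(1 − e^(−kτ)) ≈ 1.0854.
Each bolus raises the concentration by D/Vd = 2134/151 ≈ 14.132 mg/L.
Steady-state peak Cmax,ss = C₀·R ≈ 14.132 × 1.0854 ≈ 15.339 mg/L.

15.3 mg/L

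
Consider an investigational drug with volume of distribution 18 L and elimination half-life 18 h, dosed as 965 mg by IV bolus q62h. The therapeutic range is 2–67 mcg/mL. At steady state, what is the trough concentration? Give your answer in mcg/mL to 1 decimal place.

k = ln2/t½ = ln2/18 ≈ 0.038508 h⁻¹; fraction remaining f = e^(−kτ) = e^(−0.038508×62) ≈ 0.0919.
Accumulation ratio R = 1/(1 − f) ≈ 1/0.9081 ≈ 1.1012.
Each bolus raises the concentration by D/Vd = 965/18 ≈ 53.611 mcg/mL.
Cmax,ss = C₀/(1 − f) ≈ 53.611/0.9081 ≈ 59.036 mcg/mL.
One interval later, Cmin,ss = Cmax,ss·e^(−kτ) ≈ 59.036 × 0.0919 ≈ 5.425 mcg/mL.
Trough 5.4 mcg/mL vs MEC 2 mcg/mL: adequate.

5.4 mcg/mL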